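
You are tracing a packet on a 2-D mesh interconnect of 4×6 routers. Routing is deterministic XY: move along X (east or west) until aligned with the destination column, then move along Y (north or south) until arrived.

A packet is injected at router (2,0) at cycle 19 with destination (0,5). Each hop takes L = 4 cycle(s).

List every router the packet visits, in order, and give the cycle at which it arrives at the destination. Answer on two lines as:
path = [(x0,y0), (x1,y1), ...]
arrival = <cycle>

path = [(2,0), (1,0), (0,0), (0,1), (0,2), (0,3), (0,4), (0,5)]
arrival = 47

#0 — 2,0 | c19
#1 — 1,0 | c23 | W
#2 — 0,0 | c27 | W
#3 — 0,1 | c31 | N
#4 — 0,2 | c35 | N
#5 — 0,3 | c39 | N
#6 — 0,4 | c43 | N
#7 — 0,5 | c47 | N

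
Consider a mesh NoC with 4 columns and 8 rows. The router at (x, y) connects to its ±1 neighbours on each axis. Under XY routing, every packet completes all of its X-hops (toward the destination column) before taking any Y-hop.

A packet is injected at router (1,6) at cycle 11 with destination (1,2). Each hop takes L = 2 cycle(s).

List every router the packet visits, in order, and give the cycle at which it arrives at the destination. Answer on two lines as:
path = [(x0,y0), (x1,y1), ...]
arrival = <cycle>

hop 0: (1,6) @ cyc 11
hop 1: (1,5) @ cyc 13  [S]
hop 2: (1,4) @ cyc 15  [S]
hop 3: (1,3) @ cyc 17  [S]
hop 4: (1,2) @ cyc 19  [S]

path = [(1,6), (1,5), (1,4), (1,3), (1,2)]
arrival = 19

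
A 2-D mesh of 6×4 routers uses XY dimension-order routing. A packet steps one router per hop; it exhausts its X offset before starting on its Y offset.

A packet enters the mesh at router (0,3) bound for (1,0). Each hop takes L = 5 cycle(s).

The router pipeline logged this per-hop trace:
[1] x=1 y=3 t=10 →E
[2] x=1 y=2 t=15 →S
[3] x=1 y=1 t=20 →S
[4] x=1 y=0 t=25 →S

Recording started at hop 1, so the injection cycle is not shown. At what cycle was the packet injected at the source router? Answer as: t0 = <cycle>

t0 = 5

cyc[1] = 10 and cyc[k] = t0 + k·L for every k.
t0 = cyc[1] − L = 10 − 5 = 5.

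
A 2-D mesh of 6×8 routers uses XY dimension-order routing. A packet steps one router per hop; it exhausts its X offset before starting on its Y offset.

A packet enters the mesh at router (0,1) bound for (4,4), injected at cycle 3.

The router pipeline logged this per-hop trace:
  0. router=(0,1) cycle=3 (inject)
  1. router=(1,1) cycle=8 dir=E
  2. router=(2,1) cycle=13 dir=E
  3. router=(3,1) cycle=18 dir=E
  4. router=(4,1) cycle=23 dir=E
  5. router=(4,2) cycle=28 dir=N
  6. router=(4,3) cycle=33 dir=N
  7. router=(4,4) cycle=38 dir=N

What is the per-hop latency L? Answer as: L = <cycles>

L = 5

Between hops 0 and 1 the cycle counter advances 8 − 3 = 5.
That increment is L by definition: L = 5.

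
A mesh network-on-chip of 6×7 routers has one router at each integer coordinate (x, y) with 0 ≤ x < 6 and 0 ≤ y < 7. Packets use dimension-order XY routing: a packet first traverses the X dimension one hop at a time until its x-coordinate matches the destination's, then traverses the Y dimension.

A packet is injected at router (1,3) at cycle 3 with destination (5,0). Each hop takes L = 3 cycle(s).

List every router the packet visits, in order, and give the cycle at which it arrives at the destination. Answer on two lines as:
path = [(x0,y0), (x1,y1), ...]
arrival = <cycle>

path = [(1,3), (2,3), (3,3), (4,3), (5,3), (5,2), (5,1), (5,0)]
arrival = 24

hop 0: (1,3) @ cyc 3
hop 1: (2,3) @ cyc 6  [E]
hop 2: (3,3) @ cyc 9  [E]
hop 3: (4,3) @ cyc 12  [E]
hop 4: (5,3) @ cyc 15  [E]
hop 5: (5,2) @ cyc 18  [S]
hop 6: (5,1) @ cyc 21  [S]
hop 7: (5,0) @ cyc 24  [S]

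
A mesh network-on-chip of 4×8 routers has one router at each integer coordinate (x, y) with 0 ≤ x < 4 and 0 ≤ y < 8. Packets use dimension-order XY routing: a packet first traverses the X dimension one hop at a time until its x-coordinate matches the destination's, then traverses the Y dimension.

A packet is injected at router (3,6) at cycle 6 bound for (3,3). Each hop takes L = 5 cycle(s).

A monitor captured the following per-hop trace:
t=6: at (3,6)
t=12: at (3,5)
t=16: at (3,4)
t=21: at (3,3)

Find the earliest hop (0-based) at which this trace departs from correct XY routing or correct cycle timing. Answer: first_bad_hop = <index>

check 1→ d=(0,-1) cyc+6: BAD: Δcyc=6≠L

first_bad_hop = 1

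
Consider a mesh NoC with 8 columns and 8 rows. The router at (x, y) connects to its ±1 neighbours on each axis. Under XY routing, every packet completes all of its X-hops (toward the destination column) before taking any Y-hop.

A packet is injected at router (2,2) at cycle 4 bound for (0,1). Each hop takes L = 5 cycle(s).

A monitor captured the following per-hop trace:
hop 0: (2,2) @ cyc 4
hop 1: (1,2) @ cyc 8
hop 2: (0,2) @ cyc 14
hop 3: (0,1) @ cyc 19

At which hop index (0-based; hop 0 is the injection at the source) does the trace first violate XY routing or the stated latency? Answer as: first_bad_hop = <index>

  1: Δx=-1 Δy=+0 Δt=4 [BAD: Δcyc=4≠L]

first_bad_hop = 1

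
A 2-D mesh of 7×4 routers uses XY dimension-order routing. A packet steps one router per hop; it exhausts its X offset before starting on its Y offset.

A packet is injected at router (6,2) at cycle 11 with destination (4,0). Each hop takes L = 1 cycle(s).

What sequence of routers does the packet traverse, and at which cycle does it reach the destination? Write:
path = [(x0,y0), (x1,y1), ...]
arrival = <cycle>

path = [(6,2), (5,2), (4,2), (4,1), (4,0)]
arrival = 15

t=11: at (6,2)
t=12: at (5,2) after W
t=13: at (4,2) after W
t=14: at (4,1) after S
t=15: at (4,0) after S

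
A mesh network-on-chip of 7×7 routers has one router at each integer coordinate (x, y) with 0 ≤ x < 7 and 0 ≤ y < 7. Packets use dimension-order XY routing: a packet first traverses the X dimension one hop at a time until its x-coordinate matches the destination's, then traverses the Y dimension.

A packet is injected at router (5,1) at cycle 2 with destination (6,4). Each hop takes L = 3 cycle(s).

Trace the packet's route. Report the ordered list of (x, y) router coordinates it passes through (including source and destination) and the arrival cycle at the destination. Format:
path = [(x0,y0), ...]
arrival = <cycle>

[0] x=5 y=1 t=2
[1] x=6 y=1 t=5 →E
[2] x=6 y=2 t=8 →N
[3] x=6 y=3 t=11 →N
[4] x=6 y=4 t=14 →N

path = [(5,1), (6,1), (6,2), (6,3), (6,4)]
arrival = 14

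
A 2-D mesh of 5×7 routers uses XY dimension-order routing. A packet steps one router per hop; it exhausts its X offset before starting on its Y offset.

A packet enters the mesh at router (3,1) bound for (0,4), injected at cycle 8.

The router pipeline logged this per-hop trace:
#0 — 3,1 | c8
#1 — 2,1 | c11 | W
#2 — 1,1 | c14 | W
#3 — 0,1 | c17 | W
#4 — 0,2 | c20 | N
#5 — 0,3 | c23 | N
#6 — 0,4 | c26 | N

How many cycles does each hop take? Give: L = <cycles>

L = 3

Δcyc across hop 0→1: 11 − 8 = 3.
One hop costs L cycles, so L = 3.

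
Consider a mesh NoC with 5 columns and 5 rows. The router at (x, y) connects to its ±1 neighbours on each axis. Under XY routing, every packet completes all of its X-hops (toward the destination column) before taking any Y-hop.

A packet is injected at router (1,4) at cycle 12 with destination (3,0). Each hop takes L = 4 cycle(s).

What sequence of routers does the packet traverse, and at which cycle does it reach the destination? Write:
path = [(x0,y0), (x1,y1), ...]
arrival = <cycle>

hop 0: (1,4) @ cyc 12
hop 1: (2,4) @ cyc 16  [E]
hop 2: (3,4) @ cyc 20  [E]
hop 3: (3,3) @ cyc 24  [S]
hop 4: (3,2) @ cyc 28  [S]
hop 5: (3,1) @ cyc 32  [S]
hop 6: (3,0) @ cyc 36  [S]

path = [(1,4), (2,4), (3,4), (3,3), (3,2), (3,1), (3,0)]
arrival = 36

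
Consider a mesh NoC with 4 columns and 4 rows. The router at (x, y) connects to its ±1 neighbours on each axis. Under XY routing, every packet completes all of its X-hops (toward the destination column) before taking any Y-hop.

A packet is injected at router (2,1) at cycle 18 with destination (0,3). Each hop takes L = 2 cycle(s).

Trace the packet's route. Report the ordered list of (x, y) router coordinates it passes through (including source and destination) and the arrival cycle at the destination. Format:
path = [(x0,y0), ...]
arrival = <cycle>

path = [(2,1), (1,1), (0,1), (0,2), (0,3)]
arrival = 26

  0. router=(2,1) cycle=18 (inject)
  1. router=(1,1) cycle=20 dir=W
  2. router=(0,1) cycle=22 dir=W
  3. router=(0,2) cycle=24 dir=N
  4. router=(0,3) cycle=26 dir=N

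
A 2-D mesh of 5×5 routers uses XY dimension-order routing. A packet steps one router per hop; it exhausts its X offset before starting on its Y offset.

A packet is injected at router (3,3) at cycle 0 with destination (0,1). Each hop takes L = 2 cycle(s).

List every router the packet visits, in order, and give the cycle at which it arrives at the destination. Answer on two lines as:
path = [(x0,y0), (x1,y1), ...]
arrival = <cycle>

path = [(3,3), (2,3), (1,3), (0,3), (0,2), (0,1)]
arrival = 10

hop 0: (3,3) @ cyc 0
hop 1: (2,3) @ cyc 2  [W]
hop 2: (1,3) @ cyc 4  [W]
hop 3: (0,3) @ cyc 6  [W]
hop 4: (0,2) @ cyc 8  [S]
hop 5: (0,1) @ cyc 10  [S]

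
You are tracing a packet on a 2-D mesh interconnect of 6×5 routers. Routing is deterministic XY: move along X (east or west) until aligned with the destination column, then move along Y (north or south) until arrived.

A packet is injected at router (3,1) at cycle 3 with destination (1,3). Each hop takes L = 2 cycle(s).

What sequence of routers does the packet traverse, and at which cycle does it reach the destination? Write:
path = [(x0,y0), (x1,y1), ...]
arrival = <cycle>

path = [(3,1), (2,1), (1,1), (1,2), (1,3)]
arrival = 11

[0] x=3 y=1 t=3
[1] x=2 y=1 t=5 →W
[2] x=1 y=1 t=7 →W
[3] x=1 y=2 t=9 →N
[4] x=1 y=3 t=11 →N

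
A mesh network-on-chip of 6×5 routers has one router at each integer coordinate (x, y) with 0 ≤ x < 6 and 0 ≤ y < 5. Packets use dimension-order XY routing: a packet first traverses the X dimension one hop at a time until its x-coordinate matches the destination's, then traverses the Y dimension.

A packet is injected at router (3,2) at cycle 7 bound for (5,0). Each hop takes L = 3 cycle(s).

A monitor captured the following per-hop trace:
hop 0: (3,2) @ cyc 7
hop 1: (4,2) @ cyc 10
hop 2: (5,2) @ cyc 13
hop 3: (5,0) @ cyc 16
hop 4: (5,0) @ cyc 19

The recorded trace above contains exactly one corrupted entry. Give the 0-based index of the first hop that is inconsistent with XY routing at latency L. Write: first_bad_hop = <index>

  1: Δx=+1 Δy=+0 Δt=3 [ok]
  2: Δx=+1 Δy=+0 Δt=3 [ok]
  3: Δx=+0 Δy=-2 Δt=3 [BAD: non-unit step]

first_bad_hop = 3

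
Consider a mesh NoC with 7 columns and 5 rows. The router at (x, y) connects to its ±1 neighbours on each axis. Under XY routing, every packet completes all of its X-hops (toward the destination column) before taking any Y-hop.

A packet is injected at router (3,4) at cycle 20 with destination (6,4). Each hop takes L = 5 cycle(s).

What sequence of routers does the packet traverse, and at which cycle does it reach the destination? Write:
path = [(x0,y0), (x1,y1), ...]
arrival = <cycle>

path = [(3,4), (4,4), (5,4), (6,4)]
arrival = 35

hop 0: (3,4) @ cyc 20
hop 1: (4,4) @ cyc 25  [E]
hop 2: (5,4) @ cyc 30  [E]
hop 3: (6,4) @ cyc 35  [E]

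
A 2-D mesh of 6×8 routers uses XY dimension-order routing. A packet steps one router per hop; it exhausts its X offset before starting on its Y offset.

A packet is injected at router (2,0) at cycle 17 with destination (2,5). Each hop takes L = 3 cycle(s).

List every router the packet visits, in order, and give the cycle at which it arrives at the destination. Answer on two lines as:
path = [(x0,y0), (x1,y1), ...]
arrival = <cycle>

path = [(2,0), (2,1), (2,2), (2,3), (2,4), (2,5)]
arrival = 32

[0] x=2 y=0 t=17
[1] x=2 y=1 t=20 →N
[2] x=2 y=2 t=23 →N
[3] x=2 y=3 t=26 →N
[4] x=2 y=4 t=29 →N
[5] x=2 y=5 t=32 →N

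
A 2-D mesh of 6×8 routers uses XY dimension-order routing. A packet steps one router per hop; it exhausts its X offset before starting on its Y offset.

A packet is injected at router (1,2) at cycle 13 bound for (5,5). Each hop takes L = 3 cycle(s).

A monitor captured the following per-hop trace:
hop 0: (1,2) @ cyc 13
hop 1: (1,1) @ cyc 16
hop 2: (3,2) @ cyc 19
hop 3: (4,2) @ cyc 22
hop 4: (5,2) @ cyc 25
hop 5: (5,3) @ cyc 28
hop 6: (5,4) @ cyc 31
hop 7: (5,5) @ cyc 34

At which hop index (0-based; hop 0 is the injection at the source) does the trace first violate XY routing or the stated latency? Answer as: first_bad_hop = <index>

first_bad_hop = 1

  1: Δx=+0 Δy=-1 Δt=3 [BAD: Y-move but x=1≠5]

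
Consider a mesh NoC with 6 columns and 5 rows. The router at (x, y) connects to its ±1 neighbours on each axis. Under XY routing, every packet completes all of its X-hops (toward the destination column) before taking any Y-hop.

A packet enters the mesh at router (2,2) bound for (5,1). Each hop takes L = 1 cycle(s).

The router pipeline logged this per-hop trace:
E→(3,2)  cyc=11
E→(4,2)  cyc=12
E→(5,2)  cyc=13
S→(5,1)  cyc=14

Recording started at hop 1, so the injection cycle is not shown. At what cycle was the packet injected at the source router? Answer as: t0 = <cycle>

t0 = 10

At hop 1 the cycle is 11; in general cyc_k = t0 + kL.
Subtract one hop: t0 = 11 − 1 = 10.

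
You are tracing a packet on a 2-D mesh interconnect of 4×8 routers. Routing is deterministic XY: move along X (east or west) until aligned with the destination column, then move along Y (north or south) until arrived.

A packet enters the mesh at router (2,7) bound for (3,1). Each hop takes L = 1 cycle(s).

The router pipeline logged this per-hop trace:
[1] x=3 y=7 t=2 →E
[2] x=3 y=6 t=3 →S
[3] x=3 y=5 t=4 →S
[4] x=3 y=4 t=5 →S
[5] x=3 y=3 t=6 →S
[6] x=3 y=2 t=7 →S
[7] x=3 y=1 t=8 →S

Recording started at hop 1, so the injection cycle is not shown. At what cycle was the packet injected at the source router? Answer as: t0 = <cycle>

cyc[1] = 2 and cyc[k] = t0 + k·L for every k.
Therefore t0 = 2 − L = 1.

t0 = 1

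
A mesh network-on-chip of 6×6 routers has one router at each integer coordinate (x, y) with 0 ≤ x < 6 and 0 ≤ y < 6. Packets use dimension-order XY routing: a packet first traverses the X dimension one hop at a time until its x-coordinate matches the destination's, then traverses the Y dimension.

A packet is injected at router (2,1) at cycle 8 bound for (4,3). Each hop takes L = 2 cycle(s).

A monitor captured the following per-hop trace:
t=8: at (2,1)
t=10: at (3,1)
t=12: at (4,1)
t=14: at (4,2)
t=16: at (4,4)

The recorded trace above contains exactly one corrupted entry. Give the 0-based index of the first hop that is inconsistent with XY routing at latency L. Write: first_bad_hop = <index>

first_bad_hop = 4

[1] (+1,+0) / 2c ⇒ ok
[2] (+1,+0) / 2c ⇒ ok
[3] (+0,+1) / 2c ⇒ ok
[4] (+0,+2) / 2c ⇒ BAD: non-unit step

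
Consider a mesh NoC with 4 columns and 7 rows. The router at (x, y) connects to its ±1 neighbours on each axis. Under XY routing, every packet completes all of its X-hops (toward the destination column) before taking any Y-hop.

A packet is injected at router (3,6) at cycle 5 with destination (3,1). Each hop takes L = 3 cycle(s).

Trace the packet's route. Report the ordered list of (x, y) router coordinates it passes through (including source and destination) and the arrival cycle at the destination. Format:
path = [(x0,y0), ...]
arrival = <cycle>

  0. router=(3,6) cycle=5 (inject)
  1. router=(3,5) cycle=8 dir=S
  2. router=(3,4) cycle=11 dir=S
  3. router=(3,3) cycle=14 dir=S
  4. router=(3,2) cycle=17 dir=S
  5. router=(3,1) cycle=20 dir=S

path = [(3,6), (3,5), (3,4), (3,3), (3,2), (3,1)]
arrival = 20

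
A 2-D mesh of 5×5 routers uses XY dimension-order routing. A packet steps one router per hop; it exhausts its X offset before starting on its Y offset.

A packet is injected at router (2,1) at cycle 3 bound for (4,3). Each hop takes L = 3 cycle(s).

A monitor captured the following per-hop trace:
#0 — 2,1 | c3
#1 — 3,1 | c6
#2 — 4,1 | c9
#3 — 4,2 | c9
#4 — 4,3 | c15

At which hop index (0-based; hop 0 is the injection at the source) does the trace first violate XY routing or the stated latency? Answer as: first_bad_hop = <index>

check 1→ d=(1,0) cyc+3: ok
check 2→ d=(1,0) cyc+3: ok
check 3→ d=(0,1) cyc+0: BAD: Δcyc=0≠L

first_bad_hop = 3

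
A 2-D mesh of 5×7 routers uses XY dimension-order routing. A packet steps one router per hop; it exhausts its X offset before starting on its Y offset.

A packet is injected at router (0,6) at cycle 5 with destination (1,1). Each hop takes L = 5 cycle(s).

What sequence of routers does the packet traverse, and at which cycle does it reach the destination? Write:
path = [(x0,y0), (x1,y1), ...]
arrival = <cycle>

  0. router=(0,6) cycle=5 (inject)
  1. router=(1,6) cycle=10 dir=E
  2. router=(1,5) cycle=15 dir=S
  3. router=(1,4) cycle=20 dir=S
  4. router=(1,3) cycle=25 dir=S
  5. router=(1,2) cycle=30 dir=S
  6. router=(1,1) cycle=35 dir=S

path = [(0,6), (1,6), (1,5), (1,4), (1,3), (1,2), (1,1)]
arrival = 35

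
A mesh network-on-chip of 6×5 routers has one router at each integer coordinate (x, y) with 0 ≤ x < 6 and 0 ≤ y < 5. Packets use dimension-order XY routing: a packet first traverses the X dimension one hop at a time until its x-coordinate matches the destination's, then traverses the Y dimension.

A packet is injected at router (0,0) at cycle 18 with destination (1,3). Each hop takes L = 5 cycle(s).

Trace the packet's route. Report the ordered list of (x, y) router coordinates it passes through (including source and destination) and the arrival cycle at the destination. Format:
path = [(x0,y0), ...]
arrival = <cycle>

path = [(0,0), (1,0), (1,1), (1,2), (1,3)]
arrival = 38

hop 0: (0,0) @ cyc 18
hop 1: (1,0) @ cyc 23  [E]
hop 2: (1,1) @ cyc 28  [N]
hop 3: (1,2) @ cyc 33  [N]
hop 4: (1,3) @ cyc 38  [N]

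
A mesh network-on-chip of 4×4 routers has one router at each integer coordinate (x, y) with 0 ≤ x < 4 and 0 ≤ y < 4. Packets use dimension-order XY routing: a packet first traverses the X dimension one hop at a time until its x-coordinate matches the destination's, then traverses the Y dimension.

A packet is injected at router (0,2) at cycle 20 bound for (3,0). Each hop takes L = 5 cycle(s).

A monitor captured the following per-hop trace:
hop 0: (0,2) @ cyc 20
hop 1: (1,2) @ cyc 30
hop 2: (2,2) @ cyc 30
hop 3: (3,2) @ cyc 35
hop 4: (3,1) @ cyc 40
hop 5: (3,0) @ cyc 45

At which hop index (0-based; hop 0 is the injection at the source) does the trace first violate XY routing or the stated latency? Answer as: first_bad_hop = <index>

first_bad_hop = 1

hop 1: step (+1,+0), +10 cyc — BAD: Δcyc=10≠L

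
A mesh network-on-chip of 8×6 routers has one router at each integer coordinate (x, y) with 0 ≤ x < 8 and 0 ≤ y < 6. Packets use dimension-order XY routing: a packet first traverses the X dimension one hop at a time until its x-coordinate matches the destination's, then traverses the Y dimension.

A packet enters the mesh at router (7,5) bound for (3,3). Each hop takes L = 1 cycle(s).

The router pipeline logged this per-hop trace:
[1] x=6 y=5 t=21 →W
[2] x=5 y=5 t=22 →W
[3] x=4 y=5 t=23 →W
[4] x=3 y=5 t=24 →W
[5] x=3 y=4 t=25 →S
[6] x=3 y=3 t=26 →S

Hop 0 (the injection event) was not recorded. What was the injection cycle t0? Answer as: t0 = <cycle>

Hop 1 reached at cycle 21; hop k is at t0 + k·L.
So t0 = 21 − 1·1 = 20.

t0 = 20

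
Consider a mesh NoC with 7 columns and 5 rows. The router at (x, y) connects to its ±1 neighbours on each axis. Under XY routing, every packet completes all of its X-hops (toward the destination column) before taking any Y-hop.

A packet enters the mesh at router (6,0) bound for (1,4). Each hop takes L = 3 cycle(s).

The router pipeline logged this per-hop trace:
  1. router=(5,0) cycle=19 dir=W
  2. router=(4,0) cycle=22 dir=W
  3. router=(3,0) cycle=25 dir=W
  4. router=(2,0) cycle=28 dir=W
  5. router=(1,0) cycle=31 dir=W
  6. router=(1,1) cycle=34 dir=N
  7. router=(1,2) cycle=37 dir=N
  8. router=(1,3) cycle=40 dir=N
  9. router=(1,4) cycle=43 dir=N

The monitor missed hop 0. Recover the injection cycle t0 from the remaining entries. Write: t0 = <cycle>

t0 = 16

At hop 1 the cycle is 19; in general cyc_k = t0 + kL.
Therefore t0 = 19 − L = 16.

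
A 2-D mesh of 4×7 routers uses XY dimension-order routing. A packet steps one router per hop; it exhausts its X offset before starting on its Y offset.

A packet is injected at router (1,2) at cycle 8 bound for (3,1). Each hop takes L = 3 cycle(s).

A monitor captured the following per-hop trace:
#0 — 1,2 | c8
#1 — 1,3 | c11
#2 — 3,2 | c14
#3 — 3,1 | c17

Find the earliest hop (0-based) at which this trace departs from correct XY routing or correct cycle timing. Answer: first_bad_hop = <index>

  1: Δx=+0 Δy=+1 Δt=3 [BAD: Y-move but x=1≠3]

first_bad_hop = 1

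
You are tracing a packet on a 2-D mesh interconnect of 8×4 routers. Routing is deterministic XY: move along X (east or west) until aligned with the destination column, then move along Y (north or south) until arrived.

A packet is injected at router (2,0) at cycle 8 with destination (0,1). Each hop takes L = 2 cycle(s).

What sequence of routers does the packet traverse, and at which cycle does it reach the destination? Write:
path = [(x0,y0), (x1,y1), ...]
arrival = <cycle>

#0 — 2,0 | c8
#1 — 1,0 | c10 | W
#2 — 0,0 | c12 | W
#3 — 0,1 | c14 | N

path = [(2,0), (1,0), (0,0), (0,1)]
arrival = 14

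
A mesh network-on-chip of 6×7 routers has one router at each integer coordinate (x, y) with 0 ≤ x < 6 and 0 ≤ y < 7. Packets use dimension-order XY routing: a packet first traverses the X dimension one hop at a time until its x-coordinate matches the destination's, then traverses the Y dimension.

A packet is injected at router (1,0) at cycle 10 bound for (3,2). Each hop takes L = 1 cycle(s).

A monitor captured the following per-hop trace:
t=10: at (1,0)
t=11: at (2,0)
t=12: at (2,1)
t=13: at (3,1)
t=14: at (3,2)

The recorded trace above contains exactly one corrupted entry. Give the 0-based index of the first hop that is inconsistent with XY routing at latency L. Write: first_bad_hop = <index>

first_bad_hop = 2

check 1→ d=(1,0) cyc+1: ok
check 2→ d=(0,1) cyc+1: BAD: Y-move but x=2≠3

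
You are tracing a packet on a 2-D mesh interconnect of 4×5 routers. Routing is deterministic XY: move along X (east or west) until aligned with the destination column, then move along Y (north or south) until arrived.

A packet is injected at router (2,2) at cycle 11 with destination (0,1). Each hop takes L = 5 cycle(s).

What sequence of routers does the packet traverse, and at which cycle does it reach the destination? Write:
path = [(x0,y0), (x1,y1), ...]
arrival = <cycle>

path = [(2,2), (1,2), (0,2), (0,1)]
arrival = 26

  0. router=(2,2) cycle=11 (inject)
  1. router=(1,2) cycle=16 dir=W
  2. router=(0,2) cycle=21 dir=W
  3. router=(0,1) cycle=26 dir=S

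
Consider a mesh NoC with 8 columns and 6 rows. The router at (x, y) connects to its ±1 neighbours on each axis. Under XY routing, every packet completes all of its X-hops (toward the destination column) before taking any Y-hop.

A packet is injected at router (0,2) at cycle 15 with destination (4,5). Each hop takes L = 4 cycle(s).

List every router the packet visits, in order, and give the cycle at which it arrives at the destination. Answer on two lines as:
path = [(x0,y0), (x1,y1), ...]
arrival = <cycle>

#0 — 0,2 | c15
#1 — 1,2 | c19 | E
#2 — 2,2 | c23 | E
#3 — 3,2 | c27 | E
#4 — 4,2 | c31 | E
#5 — 4,3 | c35 | N
#6 — 4,4 | c39 | N
#7 — 4,5 | c43 | N

path = [(0,2), (1,2), (2,2), (3,2), (4,2), (4,3), (4,4), (4,5)]
arrival = 43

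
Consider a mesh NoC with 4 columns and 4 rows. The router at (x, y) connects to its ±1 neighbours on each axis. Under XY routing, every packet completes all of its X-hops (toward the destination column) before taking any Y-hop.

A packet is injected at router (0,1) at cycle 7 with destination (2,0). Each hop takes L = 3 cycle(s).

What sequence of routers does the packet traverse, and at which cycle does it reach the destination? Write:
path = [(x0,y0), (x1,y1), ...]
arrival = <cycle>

#0 — 0,1 | c7
#1 — 1,1 | c10 | E
#2 — 2,1 | c13 | E
#3 — 2,0 | c16 | S

path = [(0,1), (1,1), (2,1), (2,0)]
arrival = 16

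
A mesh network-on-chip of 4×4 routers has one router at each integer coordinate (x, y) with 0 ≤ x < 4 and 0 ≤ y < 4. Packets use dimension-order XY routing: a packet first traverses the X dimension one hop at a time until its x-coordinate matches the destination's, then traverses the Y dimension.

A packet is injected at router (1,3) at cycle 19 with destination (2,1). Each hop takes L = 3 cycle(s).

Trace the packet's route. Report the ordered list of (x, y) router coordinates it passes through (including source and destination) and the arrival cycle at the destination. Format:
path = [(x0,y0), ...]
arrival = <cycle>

[0] x=1 y=3 t=19
[1] x=2 y=3 t=22 →E
[2] x=2 y=2 t=25 →S
[3] x=2 y=1 t=28 →S

path = [(1,3), (2,3), (2,2), (2,1)]
arrival = 28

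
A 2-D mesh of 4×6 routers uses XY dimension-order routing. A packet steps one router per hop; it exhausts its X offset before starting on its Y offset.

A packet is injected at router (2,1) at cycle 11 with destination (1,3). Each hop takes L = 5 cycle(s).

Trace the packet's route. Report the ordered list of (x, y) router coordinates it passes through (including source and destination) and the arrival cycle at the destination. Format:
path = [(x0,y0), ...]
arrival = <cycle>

path = [(2,1), (1,1), (1,2), (1,3)]
arrival = 26

src (2,1)  cyc=11
W→(1,1)  cyc=16
N→(1,2)  cyc=21
N→(1,3)  cyc=26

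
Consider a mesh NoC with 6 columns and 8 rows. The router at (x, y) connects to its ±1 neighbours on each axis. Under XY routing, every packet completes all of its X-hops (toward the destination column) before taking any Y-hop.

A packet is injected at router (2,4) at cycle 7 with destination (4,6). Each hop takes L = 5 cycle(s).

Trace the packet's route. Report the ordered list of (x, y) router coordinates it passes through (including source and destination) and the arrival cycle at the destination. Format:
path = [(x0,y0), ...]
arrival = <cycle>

[0] x=2 y=4 t=7
[1] x=3 y=4 t=12 →E
[2] x=4 y=4 t=17 →E
[3] x=4 y=5 t=22 →N
[4] x=4 y=6 t=27 →N

path = [(2,4), (3,4), (4,4), (4,5), (4,6)]
arrival = 27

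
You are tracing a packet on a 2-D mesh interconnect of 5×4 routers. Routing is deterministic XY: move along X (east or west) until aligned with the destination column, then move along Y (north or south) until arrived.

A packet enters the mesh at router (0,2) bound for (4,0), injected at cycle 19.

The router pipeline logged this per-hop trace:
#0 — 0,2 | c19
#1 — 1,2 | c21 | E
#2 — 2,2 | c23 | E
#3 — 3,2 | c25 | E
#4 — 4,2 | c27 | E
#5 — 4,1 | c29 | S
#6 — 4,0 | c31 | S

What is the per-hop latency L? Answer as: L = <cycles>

From hop 0 (19) to hop 1 (21): +2 cycles.
Per-hop latency L = Δcyc = 2.

L = 2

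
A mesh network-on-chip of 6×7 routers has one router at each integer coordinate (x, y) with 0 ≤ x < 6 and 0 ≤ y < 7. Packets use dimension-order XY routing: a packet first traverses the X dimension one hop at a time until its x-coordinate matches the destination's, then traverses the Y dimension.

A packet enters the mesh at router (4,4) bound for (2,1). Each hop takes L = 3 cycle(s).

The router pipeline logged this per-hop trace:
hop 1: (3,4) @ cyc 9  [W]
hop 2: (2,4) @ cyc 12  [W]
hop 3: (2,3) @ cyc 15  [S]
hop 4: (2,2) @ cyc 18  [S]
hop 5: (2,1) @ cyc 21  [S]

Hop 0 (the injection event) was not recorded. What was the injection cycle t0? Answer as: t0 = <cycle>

t0 = 6

Hop 1 reached at cycle 9; hop k is at t0 + k·L.
t0 = cyc[1] − L = 9 − 3 = 6.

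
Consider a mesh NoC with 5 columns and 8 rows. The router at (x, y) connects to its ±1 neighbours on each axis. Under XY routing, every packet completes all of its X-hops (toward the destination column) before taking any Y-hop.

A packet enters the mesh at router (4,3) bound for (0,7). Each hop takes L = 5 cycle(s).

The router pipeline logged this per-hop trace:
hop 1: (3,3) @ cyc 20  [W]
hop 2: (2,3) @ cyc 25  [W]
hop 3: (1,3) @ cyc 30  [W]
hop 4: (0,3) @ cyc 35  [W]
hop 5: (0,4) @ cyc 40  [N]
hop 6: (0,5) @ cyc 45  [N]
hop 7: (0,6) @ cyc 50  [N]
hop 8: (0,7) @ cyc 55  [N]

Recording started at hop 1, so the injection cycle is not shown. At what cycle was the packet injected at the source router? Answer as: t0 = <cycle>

t0 = 15

At hop 1 the cycle is 20; in general cyc_k = t0 + kL.
t0 = cyc[1] − L = 20 − 5 = 15.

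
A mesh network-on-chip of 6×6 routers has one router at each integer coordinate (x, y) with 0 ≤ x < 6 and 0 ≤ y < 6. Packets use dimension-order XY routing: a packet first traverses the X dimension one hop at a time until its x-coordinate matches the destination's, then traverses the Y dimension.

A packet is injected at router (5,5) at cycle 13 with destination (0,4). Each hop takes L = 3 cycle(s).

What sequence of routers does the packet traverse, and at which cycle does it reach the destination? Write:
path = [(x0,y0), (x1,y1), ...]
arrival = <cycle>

[0] x=5 y=5 t=13
[1] x=4 y=5 t=16 →W
[2] x=3 y=5 t=19 →W
[3] x=2 y=5 t=22 →W
[4] x=1 y=5 t=25 →W
[5] x=0 y=5 t=28 →W
[6] x=0 y=4 t=31 →S

path = [(5,5), (4,5), (3,5), (2,5), (1,5), (0,5), (0,4)]
arrival = 31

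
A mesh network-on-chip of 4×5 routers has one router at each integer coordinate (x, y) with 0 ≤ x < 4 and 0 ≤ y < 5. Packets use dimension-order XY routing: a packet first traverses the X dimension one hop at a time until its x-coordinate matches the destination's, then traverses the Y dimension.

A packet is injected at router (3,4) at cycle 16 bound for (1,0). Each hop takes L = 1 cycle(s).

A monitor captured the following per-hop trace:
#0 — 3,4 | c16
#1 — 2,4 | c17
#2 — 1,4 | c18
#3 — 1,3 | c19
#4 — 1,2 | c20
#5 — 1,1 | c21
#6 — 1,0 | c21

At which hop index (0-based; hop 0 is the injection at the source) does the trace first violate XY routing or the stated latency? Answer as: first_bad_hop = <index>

check 1→ d=(-1,0) cyc+1: ok
check 2→ d=(-1,0) cyc+1: ok
check 3→ d=(0,-1) cyc+1: ok
check 4→ d=(0,-1) cyc+1: ok
check 5→ d=(0,-1) cyc+1: ok
check 6→ d=(0,-1) cyc+0: BAD: Δcyc=0≠L

first_bad_hop = 6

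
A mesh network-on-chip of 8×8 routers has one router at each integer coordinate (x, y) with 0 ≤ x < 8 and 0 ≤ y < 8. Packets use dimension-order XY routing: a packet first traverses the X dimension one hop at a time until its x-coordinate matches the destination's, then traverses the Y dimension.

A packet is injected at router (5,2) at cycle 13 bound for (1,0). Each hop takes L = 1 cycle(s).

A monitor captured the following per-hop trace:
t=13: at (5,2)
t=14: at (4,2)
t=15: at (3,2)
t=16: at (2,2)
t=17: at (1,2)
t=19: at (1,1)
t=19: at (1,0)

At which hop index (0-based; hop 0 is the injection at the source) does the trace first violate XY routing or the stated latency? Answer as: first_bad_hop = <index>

first_bad_hop = 5

[1] (-1,+0) / 1c ⇒ ok
[2] (-1,+0) / 1c ⇒ ok
[3] (-1,+0) / 1c ⇒ ok
[4] (-1,+0) / 1c ⇒ ok
[5] (+0,-1) / 2c ⇒ BAD: Δcyc=2≠L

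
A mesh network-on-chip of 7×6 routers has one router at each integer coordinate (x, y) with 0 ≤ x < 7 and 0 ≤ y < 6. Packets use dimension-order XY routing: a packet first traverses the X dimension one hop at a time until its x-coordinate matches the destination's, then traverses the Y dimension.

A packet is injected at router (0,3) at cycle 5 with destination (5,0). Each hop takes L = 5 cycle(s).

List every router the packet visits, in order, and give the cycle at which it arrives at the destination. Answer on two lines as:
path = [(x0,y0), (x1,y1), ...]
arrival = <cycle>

src (0,3)  cyc=5
E→(1,3)  cyc=10
E→(2,3)  cyc=15
E→(3,3)  cyc=20
E→(4,3)  cyc=25
E→(5,3)  cyc=30
S→(5,2)  cyc=35
S→(5,1)  cyc=40
S→(5,0)  cyc=45

path = [(0,3), (1,3), (2,3), (3,3), (4,3), (5,3), (5,2), (5,1), (5,0)]
arrival = 45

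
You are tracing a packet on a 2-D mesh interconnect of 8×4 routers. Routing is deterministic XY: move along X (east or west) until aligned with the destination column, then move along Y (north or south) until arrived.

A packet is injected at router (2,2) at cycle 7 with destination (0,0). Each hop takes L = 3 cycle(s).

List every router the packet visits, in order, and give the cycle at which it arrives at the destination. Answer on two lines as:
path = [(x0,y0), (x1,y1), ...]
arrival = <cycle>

path = [(2,2), (1,2), (0,2), (0,1), (0,0)]
arrival = 19

  0. router=(2,2) cycle=7 (inject)
  1. router=(1,2) cycle=10 dir=W
  2. router=(0,2) cycle=13 dir=W
  3. router=(0,1) cycle=16 dir=S
  4. router=(0,0) cycle=19 dir=S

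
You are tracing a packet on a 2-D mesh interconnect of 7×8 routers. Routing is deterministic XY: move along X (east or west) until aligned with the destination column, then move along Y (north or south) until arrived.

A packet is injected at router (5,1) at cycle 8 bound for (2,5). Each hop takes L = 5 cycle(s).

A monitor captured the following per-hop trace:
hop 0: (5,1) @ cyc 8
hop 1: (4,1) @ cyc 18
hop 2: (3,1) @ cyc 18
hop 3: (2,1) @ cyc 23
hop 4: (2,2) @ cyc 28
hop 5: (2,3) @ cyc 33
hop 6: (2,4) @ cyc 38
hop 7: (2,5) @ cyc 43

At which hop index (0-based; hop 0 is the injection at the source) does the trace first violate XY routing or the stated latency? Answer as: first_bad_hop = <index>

check 1→ d=(-1,0) cyc+10: BAD: Δcyc=10≠L

first_bad_hop = 1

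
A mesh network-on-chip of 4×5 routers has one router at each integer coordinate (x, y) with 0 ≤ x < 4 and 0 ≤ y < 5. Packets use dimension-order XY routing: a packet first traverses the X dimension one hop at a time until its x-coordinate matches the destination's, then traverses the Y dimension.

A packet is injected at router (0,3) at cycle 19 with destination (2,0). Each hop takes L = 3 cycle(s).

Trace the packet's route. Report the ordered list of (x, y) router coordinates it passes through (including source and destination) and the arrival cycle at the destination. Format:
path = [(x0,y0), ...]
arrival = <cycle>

path = [(0,3), (1,3), (2,3), (2,2), (2,1), (2,0)]
arrival = 34

#0 — 0,3 | c19
#1 — 1,3 | c22 | E
#2 — 2,3 | c25 | E
#3 — 2,2 | c28 | S
#4 — 2,1 | c31 | S
#5 — 2,0 | c34 | S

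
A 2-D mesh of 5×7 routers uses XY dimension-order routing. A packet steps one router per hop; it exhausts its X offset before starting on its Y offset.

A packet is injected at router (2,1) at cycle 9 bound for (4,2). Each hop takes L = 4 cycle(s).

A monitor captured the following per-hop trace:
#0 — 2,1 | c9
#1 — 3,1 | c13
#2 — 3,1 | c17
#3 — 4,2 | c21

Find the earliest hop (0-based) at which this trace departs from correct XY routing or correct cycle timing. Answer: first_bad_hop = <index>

check 1→ d=(1,0) cyc+4: ok
check 2→ d=(0,0) cyc+4: BAD: non-unit step

first_bad_hop = 2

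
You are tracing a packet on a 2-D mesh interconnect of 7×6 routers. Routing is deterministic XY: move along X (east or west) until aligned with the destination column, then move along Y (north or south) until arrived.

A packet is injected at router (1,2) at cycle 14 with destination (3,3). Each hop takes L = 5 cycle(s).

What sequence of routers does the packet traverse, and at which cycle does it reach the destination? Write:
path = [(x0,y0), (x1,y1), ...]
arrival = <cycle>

path = [(1,2), (2,2), (3,2), (3,3)]
arrival = 29

hop 0: (1,2) @ cyc 14
hop 1: (2,2) @ cyc 19  [E]
hop 2: (3,2) @ cyc 24  [E]
hop 3: (3,3) @ cyc 29  [N]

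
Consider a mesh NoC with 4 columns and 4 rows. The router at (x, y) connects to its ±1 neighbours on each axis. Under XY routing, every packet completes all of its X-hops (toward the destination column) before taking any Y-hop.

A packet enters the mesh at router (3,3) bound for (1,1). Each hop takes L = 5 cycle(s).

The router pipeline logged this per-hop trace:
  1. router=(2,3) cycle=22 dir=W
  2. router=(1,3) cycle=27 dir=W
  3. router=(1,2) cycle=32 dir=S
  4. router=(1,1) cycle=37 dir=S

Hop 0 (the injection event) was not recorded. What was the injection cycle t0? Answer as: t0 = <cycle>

At hop 1 the cycle is 22; in general cyc_k = t0 + kL.
So t0 = 22 − 1·5 = 17.

t0 = 17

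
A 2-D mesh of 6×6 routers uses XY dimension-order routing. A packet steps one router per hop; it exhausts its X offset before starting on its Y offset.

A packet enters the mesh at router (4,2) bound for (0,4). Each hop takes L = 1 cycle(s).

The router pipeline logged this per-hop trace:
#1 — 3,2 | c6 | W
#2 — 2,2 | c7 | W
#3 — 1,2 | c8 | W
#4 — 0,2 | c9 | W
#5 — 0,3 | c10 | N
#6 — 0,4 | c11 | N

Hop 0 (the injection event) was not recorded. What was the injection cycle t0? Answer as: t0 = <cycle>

Hop 1 reached at cycle 6; hop k is at t0 + k·L.
So t0 = 6 − 1·1 = 5.

t0 = 5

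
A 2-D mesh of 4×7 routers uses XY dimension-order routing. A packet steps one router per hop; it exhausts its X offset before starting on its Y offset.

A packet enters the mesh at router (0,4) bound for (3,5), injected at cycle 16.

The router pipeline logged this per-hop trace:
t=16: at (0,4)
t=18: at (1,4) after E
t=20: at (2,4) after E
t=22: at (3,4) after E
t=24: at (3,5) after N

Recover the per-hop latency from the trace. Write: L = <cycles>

L = 2

Δcyc across hop 0→1: 18 − 16 = 2.
Each hop adds L, hence L = 2.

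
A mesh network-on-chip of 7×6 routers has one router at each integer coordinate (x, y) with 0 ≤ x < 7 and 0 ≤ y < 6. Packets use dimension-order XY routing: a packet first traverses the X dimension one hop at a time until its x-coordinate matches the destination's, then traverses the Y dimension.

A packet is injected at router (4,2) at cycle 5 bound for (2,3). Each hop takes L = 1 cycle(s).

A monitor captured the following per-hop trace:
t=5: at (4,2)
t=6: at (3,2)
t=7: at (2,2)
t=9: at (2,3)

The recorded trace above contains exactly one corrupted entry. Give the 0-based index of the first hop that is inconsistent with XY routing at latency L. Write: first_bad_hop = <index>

  1: Δx=-1 Δy=+0 Δt=1 [ok]
  2: Δx=-1 Δy=+0 Δt=1 [ok]
  3: Δx=+0 Δy=+1 Δt=2 [BAD: Δcyc=2≠L]

first_bad_hop = 3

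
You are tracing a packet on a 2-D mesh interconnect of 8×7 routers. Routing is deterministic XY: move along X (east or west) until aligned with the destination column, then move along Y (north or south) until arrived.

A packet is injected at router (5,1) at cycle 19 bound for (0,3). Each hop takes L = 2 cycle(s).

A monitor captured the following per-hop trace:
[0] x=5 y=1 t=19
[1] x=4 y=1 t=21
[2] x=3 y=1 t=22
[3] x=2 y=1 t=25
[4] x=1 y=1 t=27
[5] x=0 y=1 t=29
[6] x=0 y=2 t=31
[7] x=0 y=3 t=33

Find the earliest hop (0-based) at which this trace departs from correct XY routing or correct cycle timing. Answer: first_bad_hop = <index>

  1: Δx=-1 Δy=+0 Δt=2 [ok]
  2: Δx=-1 Δy=+0 Δt=1 [BAD: Δcyc=1≠L]

first_bad_hop = 2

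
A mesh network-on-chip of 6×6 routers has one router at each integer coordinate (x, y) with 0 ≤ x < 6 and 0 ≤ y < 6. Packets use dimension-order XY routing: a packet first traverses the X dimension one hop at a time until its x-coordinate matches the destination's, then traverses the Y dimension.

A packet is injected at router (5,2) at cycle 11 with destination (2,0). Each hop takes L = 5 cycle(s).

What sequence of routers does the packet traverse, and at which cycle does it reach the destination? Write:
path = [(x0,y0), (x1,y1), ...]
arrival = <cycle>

path = [(5,2), (4,2), (3,2), (2,2), (2,1), (2,0)]
arrival = 36

src (5,2)  cyc=11
W→(4,2)  cyc=16
W→(3,2)  cyc=21
W→(2,2)  cyc=26
S→(2,1)  cyc=31
S→(2,0)  cyc=36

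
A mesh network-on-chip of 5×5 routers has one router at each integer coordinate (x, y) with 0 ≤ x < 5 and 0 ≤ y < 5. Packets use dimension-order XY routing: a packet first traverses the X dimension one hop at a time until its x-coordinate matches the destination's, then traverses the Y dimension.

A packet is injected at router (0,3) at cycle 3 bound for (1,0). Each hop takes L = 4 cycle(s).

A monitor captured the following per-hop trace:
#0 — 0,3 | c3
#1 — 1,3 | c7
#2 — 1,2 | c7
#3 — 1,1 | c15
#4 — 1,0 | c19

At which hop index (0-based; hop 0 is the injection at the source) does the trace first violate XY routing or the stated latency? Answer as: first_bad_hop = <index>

first_bad_hop = 2

  1: Δx=+1 Δy=+0 Δt=4 [ok]
  2: Δx=+0 Δy=-1 Δt=0 [BAD: Δcyc=0≠L]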